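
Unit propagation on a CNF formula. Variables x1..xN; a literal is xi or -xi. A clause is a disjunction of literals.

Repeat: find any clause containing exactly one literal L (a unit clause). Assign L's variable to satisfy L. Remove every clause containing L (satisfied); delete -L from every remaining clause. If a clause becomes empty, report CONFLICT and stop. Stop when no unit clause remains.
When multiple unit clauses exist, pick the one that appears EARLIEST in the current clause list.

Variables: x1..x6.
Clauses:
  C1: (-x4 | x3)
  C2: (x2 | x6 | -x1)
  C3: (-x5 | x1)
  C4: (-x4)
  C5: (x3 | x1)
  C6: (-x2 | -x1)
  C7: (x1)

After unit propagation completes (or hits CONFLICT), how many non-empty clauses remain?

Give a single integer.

Answer: 0

Derivation:
unit clause [-4] forces x4=F; simplify:
  satisfied 2 clause(s); 5 remain; assigned so far: [4]
unit clause [1] forces x1=T; simplify:
  drop -1 from [2, 6, -1] -> [2, 6]
  drop -1 from [-2, -1] -> [-2]
  satisfied 3 clause(s); 2 remain; assigned so far: [1, 4]
unit clause [-2] forces x2=F; simplify:
  drop 2 from [2, 6] -> [6]
  satisfied 1 clause(s); 1 remain; assigned so far: [1, 2, 4]
unit clause [6] forces x6=T; simplify:
  satisfied 1 clause(s); 0 remain; assigned so far: [1, 2, 4, 6]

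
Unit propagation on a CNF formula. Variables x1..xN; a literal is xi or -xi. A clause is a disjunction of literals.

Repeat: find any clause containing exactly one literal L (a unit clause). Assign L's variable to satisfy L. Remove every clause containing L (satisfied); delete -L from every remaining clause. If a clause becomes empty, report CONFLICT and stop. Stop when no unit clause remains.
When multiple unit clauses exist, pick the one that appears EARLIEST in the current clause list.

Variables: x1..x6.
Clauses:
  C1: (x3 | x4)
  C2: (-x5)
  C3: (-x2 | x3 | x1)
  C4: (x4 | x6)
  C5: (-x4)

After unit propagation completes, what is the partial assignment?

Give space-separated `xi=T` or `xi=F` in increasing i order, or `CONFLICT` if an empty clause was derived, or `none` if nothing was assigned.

unit clause [-5] forces x5=F; simplify:
  satisfied 1 clause(s); 4 remain; assigned so far: [5]
unit clause [-4] forces x4=F; simplify:
  drop 4 from [3, 4] -> [3]
  drop 4 from [4, 6] -> [6]
  satisfied 1 clause(s); 3 remain; assigned so far: [4, 5]
unit clause [3] forces x3=T; simplify:
  satisfied 2 clause(s); 1 remain; assigned so far: [3, 4, 5]
unit clause [6] forces x6=T; simplify:
  satisfied 1 clause(s); 0 remain; assigned so far: [3, 4, 5, 6]

Answer: x3=T x4=F x5=F x6=T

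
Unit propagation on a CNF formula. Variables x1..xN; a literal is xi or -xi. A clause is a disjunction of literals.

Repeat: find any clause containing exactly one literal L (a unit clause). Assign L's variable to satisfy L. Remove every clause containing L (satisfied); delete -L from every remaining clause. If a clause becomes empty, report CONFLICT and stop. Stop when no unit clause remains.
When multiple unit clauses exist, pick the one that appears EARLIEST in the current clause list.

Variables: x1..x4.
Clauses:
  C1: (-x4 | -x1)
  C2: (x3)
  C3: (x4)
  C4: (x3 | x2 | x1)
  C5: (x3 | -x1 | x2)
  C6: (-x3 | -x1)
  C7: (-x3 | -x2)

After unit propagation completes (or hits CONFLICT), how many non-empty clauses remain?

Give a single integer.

Answer: 0

Derivation:
unit clause [3] forces x3=T; simplify:
  drop -3 from [-3, -1] -> [-1]
  drop -3 from [-3, -2] -> [-2]
  satisfied 3 clause(s); 4 remain; assigned so far: [3]
unit clause [4] forces x4=T; simplify:
  drop -4 from [-4, -1] -> [-1]
  satisfied 1 clause(s); 3 remain; assigned so far: [3, 4]
unit clause [-1] forces x1=F; simplify:
  satisfied 2 clause(s); 1 remain; assigned so far: [1, 3, 4]
unit clause [-2] forces x2=F; simplify:
  satisfied 1 clause(s); 0 remain; assigned so far: [1, 2, 3, 4]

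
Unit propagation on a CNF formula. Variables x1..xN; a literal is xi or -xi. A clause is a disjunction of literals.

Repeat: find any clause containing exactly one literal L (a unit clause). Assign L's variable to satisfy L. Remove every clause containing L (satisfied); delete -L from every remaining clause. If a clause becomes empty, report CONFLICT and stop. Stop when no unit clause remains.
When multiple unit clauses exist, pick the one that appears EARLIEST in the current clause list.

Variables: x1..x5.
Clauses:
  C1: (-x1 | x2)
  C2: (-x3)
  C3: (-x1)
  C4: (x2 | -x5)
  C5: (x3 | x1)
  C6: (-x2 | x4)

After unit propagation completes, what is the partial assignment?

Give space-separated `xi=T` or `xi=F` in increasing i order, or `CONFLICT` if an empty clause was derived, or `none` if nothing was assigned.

Answer: CONFLICT

Derivation:
unit clause [-3] forces x3=F; simplify:
  drop 3 from [3, 1] -> [1]
  satisfied 1 clause(s); 5 remain; assigned so far: [3]
unit clause [-1] forces x1=F; simplify:
  drop 1 from [1] -> [] (empty!)
  satisfied 2 clause(s); 3 remain; assigned so far: [1, 3]
CONFLICT (empty clause)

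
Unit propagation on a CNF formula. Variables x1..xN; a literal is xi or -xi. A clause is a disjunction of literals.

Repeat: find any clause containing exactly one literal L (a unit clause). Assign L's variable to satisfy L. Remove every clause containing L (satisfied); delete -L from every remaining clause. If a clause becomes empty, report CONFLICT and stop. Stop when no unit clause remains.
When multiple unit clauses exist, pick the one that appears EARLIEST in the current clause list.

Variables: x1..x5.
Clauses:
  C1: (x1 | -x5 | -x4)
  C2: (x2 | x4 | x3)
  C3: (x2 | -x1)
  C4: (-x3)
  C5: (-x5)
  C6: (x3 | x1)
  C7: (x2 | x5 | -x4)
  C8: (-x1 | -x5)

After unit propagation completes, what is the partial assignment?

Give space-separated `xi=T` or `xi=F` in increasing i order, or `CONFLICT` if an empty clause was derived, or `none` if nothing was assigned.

Answer: x1=T x2=T x3=F x5=F

Derivation:
unit clause [-3] forces x3=F; simplify:
  drop 3 from [2, 4, 3] -> [2, 4]
  drop 3 from [3, 1] -> [1]
  satisfied 1 clause(s); 7 remain; assigned so far: [3]
unit clause [-5] forces x5=F; simplify:
  drop 5 from [2, 5, -4] -> [2, -4]
  satisfied 3 clause(s); 4 remain; assigned so far: [3, 5]
unit clause [1] forces x1=T; simplify:
  drop -1 from [2, -1] -> [2]
  satisfied 1 clause(s); 3 remain; assigned so far: [1, 3, 5]
unit clause [2] forces x2=T; simplify:
  satisfied 3 clause(s); 0 remain; assigned so far: [1, 2, 3, 5]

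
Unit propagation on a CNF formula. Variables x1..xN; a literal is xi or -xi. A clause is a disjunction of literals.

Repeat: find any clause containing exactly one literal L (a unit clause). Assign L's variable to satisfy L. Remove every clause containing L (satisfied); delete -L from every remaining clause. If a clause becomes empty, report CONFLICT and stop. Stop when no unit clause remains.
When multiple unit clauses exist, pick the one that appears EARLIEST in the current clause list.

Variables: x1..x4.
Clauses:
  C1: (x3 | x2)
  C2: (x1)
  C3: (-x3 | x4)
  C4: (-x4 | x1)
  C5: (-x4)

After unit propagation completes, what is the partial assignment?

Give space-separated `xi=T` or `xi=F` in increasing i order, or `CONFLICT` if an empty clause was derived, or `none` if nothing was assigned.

unit clause [1] forces x1=T; simplify:
  satisfied 2 clause(s); 3 remain; assigned so far: [1]
unit clause [-4] forces x4=F; simplify:
  drop 4 from [-3, 4] -> [-3]
  satisfied 1 clause(s); 2 remain; assigned so far: [1, 4]
unit clause [-3] forces x3=F; simplify:
  drop 3 from [3, 2] -> [2]
  satisfied 1 clause(s); 1 remain; assigned so far: [1, 3, 4]
unit clause [2] forces x2=T; simplify:
  satisfied 1 clause(s); 0 remain; assigned so far: [1, 2, 3, 4]

Answer: x1=T x2=T x3=F x4=F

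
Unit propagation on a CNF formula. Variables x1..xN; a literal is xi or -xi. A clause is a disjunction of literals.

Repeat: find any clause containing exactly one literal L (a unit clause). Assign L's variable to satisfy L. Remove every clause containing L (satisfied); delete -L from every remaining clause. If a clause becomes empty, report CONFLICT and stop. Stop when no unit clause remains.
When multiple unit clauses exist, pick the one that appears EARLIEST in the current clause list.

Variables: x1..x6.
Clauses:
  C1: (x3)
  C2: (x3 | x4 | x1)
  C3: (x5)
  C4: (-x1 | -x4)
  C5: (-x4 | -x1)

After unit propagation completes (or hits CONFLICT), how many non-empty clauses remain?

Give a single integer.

Answer: 2

Derivation:
unit clause [3] forces x3=T; simplify:
  satisfied 2 clause(s); 3 remain; assigned so far: [3]
unit clause [5] forces x5=T; simplify:
  satisfied 1 clause(s); 2 remain; assigned so far: [3, 5]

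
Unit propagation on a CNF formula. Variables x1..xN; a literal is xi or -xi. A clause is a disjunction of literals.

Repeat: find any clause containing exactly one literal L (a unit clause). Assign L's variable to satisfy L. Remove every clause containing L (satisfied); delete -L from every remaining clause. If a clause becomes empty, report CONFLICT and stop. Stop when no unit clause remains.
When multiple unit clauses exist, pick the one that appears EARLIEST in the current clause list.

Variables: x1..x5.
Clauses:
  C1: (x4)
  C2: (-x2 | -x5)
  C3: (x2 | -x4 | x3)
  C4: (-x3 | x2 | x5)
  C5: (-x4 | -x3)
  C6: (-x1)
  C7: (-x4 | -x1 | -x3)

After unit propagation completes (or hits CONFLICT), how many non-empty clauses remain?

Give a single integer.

unit clause [4] forces x4=T; simplify:
  drop -4 from [2, -4, 3] -> [2, 3]
  drop -4 from [-4, -3] -> [-3]
  drop -4 from [-4, -1, -3] -> [-1, -3]
  satisfied 1 clause(s); 6 remain; assigned so far: [4]
unit clause [-3] forces x3=F; simplify:
  drop 3 from [2, 3] -> [2]
  satisfied 3 clause(s); 3 remain; assigned so far: [3, 4]
unit clause [2] forces x2=T; simplify:
  drop -2 from [-2, -5] -> [-5]
  satisfied 1 clause(s); 2 remain; assigned so far: [2, 3, 4]
unit clause [-5] forces x5=F; simplify:
  satisfied 1 clause(s); 1 remain; assigned so far: [2, 3, 4, 5]
unit clause [-1] forces x1=F; simplify:
  satisfied 1 clause(s); 0 remain; assigned so far: [1, 2, 3, 4, 5]

Answer: 0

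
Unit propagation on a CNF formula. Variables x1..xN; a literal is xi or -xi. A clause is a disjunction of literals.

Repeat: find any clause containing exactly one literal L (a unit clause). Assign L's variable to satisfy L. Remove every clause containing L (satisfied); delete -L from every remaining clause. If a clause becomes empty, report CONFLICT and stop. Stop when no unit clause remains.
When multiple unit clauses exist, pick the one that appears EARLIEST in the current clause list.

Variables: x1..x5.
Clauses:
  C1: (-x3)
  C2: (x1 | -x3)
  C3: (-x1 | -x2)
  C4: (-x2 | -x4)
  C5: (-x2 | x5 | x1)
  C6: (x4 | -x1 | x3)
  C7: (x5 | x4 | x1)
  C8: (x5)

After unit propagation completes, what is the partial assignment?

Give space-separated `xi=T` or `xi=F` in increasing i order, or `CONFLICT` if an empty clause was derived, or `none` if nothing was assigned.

Answer: x3=F x5=T

Derivation:
unit clause [-3] forces x3=F; simplify:
  drop 3 from [4, -1, 3] -> [4, -1]
  satisfied 2 clause(s); 6 remain; assigned so far: [3]
unit clause [5] forces x5=T; simplify:
  satisfied 3 clause(s); 3 remain; assigned so far: [3, 5]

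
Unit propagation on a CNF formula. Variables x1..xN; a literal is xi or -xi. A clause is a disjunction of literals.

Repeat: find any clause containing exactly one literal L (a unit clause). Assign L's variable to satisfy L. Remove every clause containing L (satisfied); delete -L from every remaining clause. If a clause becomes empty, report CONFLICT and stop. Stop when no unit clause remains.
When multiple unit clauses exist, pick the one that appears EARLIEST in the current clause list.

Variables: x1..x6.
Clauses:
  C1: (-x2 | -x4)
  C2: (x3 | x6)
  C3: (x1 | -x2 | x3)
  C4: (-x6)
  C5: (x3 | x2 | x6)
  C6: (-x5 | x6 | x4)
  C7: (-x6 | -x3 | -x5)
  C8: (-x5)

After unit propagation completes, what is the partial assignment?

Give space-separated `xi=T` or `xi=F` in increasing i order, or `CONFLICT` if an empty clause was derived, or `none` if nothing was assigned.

unit clause [-6] forces x6=F; simplify:
  drop 6 from [3, 6] -> [3]
  drop 6 from [3, 2, 6] -> [3, 2]
  drop 6 from [-5, 6, 4] -> [-5, 4]
  satisfied 2 clause(s); 6 remain; assigned so far: [6]
unit clause [3] forces x3=T; simplify:
  satisfied 3 clause(s); 3 remain; assigned so far: [3, 6]
unit clause [-5] forces x5=F; simplify:
  satisfied 2 clause(s); 1 remain; assigned so far: [3, 5, 6]

Answer: x3=T x5=F x6=F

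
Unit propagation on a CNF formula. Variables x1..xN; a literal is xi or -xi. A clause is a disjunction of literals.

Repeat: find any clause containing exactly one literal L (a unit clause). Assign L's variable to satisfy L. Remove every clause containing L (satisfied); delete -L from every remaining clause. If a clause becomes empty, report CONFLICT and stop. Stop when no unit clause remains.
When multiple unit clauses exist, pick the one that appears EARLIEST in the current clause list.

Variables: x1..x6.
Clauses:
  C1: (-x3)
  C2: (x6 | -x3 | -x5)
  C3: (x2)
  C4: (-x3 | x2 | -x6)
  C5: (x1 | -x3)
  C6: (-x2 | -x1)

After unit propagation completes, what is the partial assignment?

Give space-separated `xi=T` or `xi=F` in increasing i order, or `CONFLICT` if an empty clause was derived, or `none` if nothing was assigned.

unit clause [-3] forces x3=F; simplify:
  satisfied 4 clause(s); 2 remain; assigned so far: [3]
unit clause [2] forces x2=T; simplify:
  drop -2 from [-2, -1] -> [-1]
  satisfied 1 clause(s); 1 remain; assigned so far: [2, 3]
unit clause [-1] forces x1=F; simplify:
  satisfied 1 clause(s); 0 remain; assigned so far: [1, 2, 3]

Answer: x1=F x2=T x3=F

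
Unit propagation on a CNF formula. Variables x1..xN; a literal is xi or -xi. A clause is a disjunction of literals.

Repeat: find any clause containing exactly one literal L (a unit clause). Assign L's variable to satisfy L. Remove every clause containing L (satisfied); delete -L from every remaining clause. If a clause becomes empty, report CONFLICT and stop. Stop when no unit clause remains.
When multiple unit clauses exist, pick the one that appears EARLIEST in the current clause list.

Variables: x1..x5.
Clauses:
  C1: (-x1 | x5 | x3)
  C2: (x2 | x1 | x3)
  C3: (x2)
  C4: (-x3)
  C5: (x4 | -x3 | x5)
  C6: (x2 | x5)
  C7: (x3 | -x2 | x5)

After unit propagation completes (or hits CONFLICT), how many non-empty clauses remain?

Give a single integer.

Answer: 0

Derivation:
unit clause [2] forces x2=T; simplify:
  drop -2 from [3, -2, 5] -> [3, 5]
  satisfied 3 clause(s); 4 remain; assigned so far: [2]
unit clause [-3] forces x3=F; simplify:
  drop 3 from [-1, 5, 3] -> [-1, 5]
  drop 3 from [3, 5] -> [5]
  satisfied 2 clause(s); 2 remain; assigned so far: [2, 3]
unit clause [5] forces x5=T; simplify:
  satisfied 2 clause(s); 0 remain; assigned so far: [2, 3, 5]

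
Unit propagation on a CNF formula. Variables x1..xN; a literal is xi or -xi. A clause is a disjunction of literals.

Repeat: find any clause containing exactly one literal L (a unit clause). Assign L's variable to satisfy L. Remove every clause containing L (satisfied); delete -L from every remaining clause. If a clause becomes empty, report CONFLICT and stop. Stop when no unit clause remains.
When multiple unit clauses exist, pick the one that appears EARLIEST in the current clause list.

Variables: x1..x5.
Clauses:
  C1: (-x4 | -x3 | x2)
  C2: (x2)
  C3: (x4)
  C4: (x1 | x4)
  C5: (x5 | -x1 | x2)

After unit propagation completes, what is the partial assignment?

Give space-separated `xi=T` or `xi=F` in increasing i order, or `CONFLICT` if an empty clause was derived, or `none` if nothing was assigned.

Answer: x2=T x4=T

Derivation:
unit clause [2] forces x2=T; simplify:
  satisfied 3 clause(s); 2 remain; assigned so far: [2]
unit clause [4] forces x4=T; simplify:
  satisfied 2 clause(s); 0 remain; assigned so far: [2, 4]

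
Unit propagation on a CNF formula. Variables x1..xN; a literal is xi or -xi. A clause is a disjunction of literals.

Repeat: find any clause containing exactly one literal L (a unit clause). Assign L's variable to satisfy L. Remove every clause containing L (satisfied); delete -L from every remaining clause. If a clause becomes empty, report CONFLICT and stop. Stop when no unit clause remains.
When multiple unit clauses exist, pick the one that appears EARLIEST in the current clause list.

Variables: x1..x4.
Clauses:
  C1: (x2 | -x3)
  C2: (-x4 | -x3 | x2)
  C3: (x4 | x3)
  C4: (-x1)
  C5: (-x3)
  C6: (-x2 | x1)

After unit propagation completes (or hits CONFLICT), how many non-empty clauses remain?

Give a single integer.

Answer: 0

Derivation:
unit clause [-1] forces x1=F; simplify:
  drop 1 from [-2, 1] -> [-2]
  satisfied 1 clause(s); 5 remain; assigned so far: [1]
unit clause [-3] forces x3=F; simplify:
  drop 3 from [4, 3] -> [4]
  satisfied 3 clause(s); 2 remain; assigned so far: [1, 3]
unit clause [4] forces x4=T; simplify:
  satisfied 1 clause(s); 1 remain; assigned so far: [1, 3, 4]
unit clause [-2] forces x2=F; simplify:
  satisfied 1 clause(s); 0 remain; assigned so far: [1, 2, 3, 4]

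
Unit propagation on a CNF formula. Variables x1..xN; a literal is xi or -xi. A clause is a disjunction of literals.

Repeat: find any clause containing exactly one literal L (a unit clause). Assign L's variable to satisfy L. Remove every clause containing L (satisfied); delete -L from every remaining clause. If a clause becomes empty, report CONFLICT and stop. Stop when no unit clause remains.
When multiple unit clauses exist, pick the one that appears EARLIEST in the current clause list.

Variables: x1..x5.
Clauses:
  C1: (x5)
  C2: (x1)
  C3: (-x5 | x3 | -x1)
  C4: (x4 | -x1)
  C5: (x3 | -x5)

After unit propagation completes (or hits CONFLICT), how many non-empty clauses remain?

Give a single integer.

Answer: 0

Derivation:
unit clause [5] forces x5=T; simplify:
  drop -5 from [-5, 3, -1] -> [3, -1]
  drop -5 from [3, -5] -> [3]
  satisfied 1 clause(s); 4 remain; assigned so far: [5]
unit clause [1] forces x1=T; simplify:
  drop -1 from [3, -1] -> [3]
  drop -1 from [4, -1] -> [4]
  satisfied 1 clause(s); 3 remain; assigned so far: [1, 5]
unit clause [3] forces x3=T; simplify:
  satisfied 2 clause(s); 1 remain; assigned so far: [1, 3, 5]
unit clause [4] forces x4=T; simplify:
  satisfied 1 clause(s); 0 remain; assigned so far: [1, 3, 4, 5]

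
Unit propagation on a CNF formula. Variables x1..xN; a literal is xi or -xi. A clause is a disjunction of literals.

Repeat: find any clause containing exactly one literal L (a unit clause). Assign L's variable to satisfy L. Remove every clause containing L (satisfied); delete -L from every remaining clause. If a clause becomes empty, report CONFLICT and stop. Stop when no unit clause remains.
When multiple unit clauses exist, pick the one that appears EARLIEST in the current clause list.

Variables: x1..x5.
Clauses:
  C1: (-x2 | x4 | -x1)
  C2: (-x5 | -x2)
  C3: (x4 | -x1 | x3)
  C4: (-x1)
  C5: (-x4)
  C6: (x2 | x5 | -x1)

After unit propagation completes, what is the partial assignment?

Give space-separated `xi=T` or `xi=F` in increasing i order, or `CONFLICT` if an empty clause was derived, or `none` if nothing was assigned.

Answer: x1=F x4=F

Derivation:
unit clause [-1] forces x1=F; simplify:
  satisfied 4 clause(s); 2 remain; assigned so far: [1]
unit clause [-4] forces x4=F; simplify:
  satisfied 1 clause(s); 1 remain; assigned so far: [1, 4]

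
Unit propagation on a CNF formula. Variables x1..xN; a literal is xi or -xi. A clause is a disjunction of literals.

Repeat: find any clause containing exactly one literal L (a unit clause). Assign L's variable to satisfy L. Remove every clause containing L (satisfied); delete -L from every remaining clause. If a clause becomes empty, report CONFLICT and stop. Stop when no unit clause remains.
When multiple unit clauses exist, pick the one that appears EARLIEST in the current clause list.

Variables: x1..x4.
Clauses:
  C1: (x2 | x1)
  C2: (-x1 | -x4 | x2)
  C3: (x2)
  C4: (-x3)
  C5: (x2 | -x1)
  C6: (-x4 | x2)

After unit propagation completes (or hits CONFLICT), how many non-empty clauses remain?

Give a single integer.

unit clause [2] forces x2=T; simplify:
  satisfied 5 clause(s); 1 remain; assigned so far: [2]
unit clause [-3] forces x3=F; simplify:
  satisfied 1 clause(s); 0 remain; assigned so far: [2, 3]

Answer: 0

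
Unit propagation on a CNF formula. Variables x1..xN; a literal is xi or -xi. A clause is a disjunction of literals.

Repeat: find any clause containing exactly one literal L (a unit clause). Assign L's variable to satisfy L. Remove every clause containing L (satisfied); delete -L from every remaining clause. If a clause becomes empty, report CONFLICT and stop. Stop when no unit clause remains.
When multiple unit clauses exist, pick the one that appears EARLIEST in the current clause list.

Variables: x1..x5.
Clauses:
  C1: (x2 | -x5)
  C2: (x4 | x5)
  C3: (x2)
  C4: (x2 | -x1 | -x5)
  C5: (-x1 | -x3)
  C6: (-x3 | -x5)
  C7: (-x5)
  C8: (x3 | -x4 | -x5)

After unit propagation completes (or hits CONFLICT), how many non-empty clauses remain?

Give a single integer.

Answer: 1

Derivation:
unit clause [2] forces x2=T; simplify:
  satisfied 3 clause(s); 5 remain; assigned so far: [2]
unit clause [-5] forces x5=F; simplify:
  drop 5 from [4, 5] -> [4]
  satisfied 3 clause(s); 2 remain; assigned so far: [2, 5]
unit clause [4] forces x4=T; simplify:
  satisfied 1 clause(s); 1 remain; assigned so far: [2, 4, 5]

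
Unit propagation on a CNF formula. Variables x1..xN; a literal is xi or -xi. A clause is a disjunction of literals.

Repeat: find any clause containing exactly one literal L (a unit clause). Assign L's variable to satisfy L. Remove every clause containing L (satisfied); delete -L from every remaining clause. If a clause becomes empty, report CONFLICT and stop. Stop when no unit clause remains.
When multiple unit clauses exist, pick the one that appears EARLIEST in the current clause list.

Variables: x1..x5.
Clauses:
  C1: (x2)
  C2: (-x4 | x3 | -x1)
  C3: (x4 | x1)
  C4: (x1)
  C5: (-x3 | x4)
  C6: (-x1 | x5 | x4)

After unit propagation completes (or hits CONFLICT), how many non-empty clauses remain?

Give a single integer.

unit clause [2] forces x2=T; simplify:
  satisfied 1 clause(s); 5 remain; assigned so far: [2]
unit clause [1] forces x1=T; simplify:
  drop -1 from [-4, 3, -1] -> [-4, 3]
  drop -1 from [-1, 5, 4] -> [5, 4]
  satisfied 2 clause(s); 3 remain; assigned so far: [1, 2]

Answer: 3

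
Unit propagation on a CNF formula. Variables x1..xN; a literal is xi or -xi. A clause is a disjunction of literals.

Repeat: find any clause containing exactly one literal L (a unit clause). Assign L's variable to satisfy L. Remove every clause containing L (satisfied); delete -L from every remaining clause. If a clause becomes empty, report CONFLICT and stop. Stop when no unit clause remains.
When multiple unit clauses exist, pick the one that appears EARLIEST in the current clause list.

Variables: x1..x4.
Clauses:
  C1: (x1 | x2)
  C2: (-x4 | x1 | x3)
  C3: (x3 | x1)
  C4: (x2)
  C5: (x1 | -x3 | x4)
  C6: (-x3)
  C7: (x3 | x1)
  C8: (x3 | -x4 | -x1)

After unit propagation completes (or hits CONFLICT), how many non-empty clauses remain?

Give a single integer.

unit clause [2] forces x2=T; simplify:
  satisfied 2 clause(s); 6 remain; assigned so far: [2]
unit clause [-3] forces x3=F; simplify:
  drop 3 from [-4, 1, 3] -> [-4, 1]
  drop 3 from [3, 1] -> [1]
  drop 3 from [3, 1] -> [1]
  drop 3 from [3, -4, -1] -> [-4, -1]
  satisfied 2 clause(s); 4 remain; assigned so far: [2, 3]
unit clause [1] forces x1=T; simplify:
  drop -1 from [-4, -1] -> [-4]
  satisfied 3 clause(s); 1 remain; assigned so far: [1, 2, 3]
unit clause [-4] forces x4=F; simplify:
  satisfied 1 clause(s); 0 remain; assigned so far: [1, 2, 3, 4]

Answer: 0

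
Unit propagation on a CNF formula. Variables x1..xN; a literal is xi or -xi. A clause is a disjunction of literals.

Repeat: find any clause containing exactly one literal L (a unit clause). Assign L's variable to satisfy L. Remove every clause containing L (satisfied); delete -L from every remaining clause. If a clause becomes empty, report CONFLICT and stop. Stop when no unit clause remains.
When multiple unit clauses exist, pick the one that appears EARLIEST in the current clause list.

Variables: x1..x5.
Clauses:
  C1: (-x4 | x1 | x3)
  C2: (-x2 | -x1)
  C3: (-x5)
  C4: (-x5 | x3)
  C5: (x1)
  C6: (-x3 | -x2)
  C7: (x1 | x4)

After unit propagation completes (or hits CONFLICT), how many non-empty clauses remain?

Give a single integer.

Answer: 0

Derivation:
unit clause [-5] forces x5=F; simplify:
  satisfied 2 clause(s); 5 remain; assigned so far: [5]
unit clause [1] forces x1=T; simplify:
  drop -1 from [-2, -1] -> [-2]
  satisfied 3 clause(s); 2 remain; assigned so far: [1, 5]
unit clause [-2] forces x2=F; simplify:
  satisfied 2 clause(s); 0 remain; assigned so far: [1, 2, 5]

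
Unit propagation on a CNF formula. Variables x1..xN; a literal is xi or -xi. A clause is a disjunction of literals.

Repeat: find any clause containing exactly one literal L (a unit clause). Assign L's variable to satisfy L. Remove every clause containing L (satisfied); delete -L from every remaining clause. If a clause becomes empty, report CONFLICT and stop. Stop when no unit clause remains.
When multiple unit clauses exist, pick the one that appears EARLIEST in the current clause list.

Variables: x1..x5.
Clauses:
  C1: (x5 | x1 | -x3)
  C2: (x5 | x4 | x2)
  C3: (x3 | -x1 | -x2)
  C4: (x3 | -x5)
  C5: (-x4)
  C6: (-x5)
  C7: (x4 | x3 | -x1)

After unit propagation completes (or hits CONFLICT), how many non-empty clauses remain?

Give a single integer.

Answer: 3

Derivation:
unit clause [-4] forces x4=F; simplify:
  drop 4 from [5, 4, 2] -> [5, 2]
  drop 4 from [4, 3, -1] -> [3, -1]
  satisfied 1 clause(s); 6 remain; assigned so far: [4]
unit clause [-5] forces x5=F; simplify:
  drop 5 from [5, 1, -3] -> [1, -3]
  drop 5 from [5, 2] -> [2]
  satisfied 2 clause(s); 4 remain; assigned so far: [4, 5]
unit clause [2] forces x2=T; simplify:
  drop -2 from [3, -1, -2] -> [3, -1]
  satisfied 1 clause(s); 3 remain; assigned so far: [2, 4, 5]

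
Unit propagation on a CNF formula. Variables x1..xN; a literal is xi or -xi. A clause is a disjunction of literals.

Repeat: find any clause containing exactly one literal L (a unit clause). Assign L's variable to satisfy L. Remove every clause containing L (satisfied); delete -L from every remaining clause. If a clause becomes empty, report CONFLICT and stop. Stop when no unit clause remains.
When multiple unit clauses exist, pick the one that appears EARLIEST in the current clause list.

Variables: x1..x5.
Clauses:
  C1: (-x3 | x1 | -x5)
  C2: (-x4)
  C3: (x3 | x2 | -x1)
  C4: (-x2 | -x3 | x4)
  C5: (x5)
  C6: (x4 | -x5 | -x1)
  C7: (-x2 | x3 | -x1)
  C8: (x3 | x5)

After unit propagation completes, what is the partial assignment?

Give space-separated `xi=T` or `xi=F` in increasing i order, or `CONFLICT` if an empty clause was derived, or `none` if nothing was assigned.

unit clause [-4] forces x4=F; simplify:
  drop 4 from [-2, -3, 4] -> [-2, -3]
  drop 4 from [4, -5, -1] -> [-5, -1]
  satisfied 1 clause(s); 7 remain; assigned so far: [4]
unit clause [5] forces x5=T; simplify:
  drop -5 from [-3, 1, -5] -> [-3, 1]
  drop -5 from [-5, -1] -> [-1]
  satisfied 2 clause(s); 5 remain; assigned so far: [4, 5]
unit clause [-1] forces x1=F; simplify:
  drop 1 from [-3, 1] -> [-3]
  satisfied 3 clause(s); 2 remain; assigned so far: [1, 4, 5]
unit clause [-3] forces x3=F; simplify:
  satisfied 2 clause(s); 0 remain; assigned so far: [1, 3, 4, 5]

Answer: x1=F x3=F x4=F x5=T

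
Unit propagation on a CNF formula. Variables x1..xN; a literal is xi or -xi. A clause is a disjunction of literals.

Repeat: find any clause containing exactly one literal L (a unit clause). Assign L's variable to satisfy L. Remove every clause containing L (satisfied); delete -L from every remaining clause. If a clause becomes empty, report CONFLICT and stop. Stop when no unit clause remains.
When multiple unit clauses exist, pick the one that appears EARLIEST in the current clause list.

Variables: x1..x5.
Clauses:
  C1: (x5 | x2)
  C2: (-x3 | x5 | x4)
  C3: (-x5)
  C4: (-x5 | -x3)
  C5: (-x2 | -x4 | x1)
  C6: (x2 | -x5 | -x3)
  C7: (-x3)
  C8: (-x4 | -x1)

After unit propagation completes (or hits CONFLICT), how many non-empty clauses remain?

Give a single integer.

Answer: 2

Derivation:
unit clause [-5] forces x5=F; simplify:
  drop 5 from [5, 2] -> [2]
  drop 5 from [-3, 5, 4] -> [-3, 4]
  satisfied 3 clause(s); 5 remain; assigned so far: [5]
unit clause [2] forces x2=T; simplify:
  drop -2 from [-2, -4, 1] -> [-4, 1]
  satisfied 1 clause(s); 4 remain; assigned so far: [2, 5]
unit clause [-3] forces x3=F; simplify:
  satisfied 2 clause(s); 2 remain; assigned so far: [2, 3, 5]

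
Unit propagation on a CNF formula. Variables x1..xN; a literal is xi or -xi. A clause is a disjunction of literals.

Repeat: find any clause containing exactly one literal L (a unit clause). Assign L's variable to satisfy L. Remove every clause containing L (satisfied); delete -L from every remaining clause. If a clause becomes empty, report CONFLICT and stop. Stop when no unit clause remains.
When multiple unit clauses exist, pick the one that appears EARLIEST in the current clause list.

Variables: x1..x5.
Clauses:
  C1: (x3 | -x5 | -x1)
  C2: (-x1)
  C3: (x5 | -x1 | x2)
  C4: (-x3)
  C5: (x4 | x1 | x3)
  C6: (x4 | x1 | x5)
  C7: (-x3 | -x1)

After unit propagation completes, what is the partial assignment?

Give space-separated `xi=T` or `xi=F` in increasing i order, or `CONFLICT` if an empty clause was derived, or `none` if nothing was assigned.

Answer: x1=F x3=F x4=T

Derivation:
unit clause [-1] forces x1=F; simplify:
  drop 1 from [4, 1, 3] -> [4, 3]
  drop 1 from [4, 1, 5] -> [4, 5]
  satisfied 4 clause(s); 3 remain; assigned so far: [1]
unit clause [-3] forces x3=F; simplify:
  drop 3 from [4, 3] -> [4]
  satisfied 1 clause(s); 2 remain; assigned so far: [1, 3]
unit clause [4] forces x4=T; simplify:
  satisfied 2 clause(s); 0 remain; assigned so far: [1, 3, 4]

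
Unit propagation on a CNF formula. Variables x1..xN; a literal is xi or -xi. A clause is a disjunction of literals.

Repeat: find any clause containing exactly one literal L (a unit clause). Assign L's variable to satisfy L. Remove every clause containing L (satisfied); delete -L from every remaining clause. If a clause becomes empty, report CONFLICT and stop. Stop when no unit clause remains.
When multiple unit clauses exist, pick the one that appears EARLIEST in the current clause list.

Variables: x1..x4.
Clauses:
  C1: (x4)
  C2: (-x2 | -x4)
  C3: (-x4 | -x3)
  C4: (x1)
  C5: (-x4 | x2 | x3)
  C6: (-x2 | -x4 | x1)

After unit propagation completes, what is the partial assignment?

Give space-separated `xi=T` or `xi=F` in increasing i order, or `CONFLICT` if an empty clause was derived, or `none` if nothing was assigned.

Answer: CONFLICT

Derivation:
unit clause [4] forces x4=T; simplify:
  drop -4 from [-2, -4] -> [-2]
  drop -4 from [-4, -3] -> [-3]
  drop -4 from [-4, 2, 3] -> [2, 3]
  drop -4 from [-2, -4, 1] -> [-2, 1]
  satisfied 1 clause(s); 5 remain; assigned so far: [4]
unit clause [-2] forces x2=F; simplify:
  drop 2 from [2, 3] -> [3]
  satisfied 2 clause(s); 3 remain; assigned so far: [2, 4]
unit clause [-3] forces x3=F; simplify:
  drop 3 from [3] -> [] (empty!)
  satisfied 1 clause(s); 2 remain; assigned so far: [2, 3, 4]
CONFLICT (empty clause)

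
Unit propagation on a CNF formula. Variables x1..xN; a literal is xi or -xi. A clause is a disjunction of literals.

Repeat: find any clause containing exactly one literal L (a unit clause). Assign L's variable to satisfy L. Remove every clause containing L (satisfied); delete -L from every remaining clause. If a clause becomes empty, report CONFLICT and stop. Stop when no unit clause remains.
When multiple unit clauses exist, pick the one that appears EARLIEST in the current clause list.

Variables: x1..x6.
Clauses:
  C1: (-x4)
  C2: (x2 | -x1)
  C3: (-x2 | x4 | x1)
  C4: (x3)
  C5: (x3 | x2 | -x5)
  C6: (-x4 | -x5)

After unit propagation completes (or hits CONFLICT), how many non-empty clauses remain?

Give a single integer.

Answer: 2

Derivation:
unit clause [-4] forces x4=F; simplify:
  drop 4 from [-2, 4, 1] -> [-2, 1]
  satisfied 2 clause(s); 4 remain; assigned so far: [4]
unit clause [3] forces x3=T; simplify:
  satisfied 2 clause(s); 2 remain; assigned so far: [3, 4]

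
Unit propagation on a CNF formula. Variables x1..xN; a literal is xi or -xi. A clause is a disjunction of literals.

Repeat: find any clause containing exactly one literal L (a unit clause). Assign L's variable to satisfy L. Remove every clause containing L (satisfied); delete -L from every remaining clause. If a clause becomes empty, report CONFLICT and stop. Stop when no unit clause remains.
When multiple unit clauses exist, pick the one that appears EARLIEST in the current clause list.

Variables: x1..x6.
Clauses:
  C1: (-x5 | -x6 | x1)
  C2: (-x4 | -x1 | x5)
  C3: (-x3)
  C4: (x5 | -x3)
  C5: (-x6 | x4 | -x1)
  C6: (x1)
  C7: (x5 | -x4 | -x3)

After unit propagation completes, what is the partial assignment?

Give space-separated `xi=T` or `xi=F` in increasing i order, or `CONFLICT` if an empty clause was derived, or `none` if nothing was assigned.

Answer: x1=T x3=F

Derivation:
unit clause [-3] forces x3=F; simplify:
  satisfied 3 clause(s); 4 remain; assigned so far: [3]
unit clause [1] forces x1=T; simplify:
  drop -1 from [-4, -1, 5] -> [-4, 5]
  drop -1 from [-6, 4, -1] -> [-6, 4]
  satisfied 2 clause(s); 2 remain; assigned so far: [1, 3]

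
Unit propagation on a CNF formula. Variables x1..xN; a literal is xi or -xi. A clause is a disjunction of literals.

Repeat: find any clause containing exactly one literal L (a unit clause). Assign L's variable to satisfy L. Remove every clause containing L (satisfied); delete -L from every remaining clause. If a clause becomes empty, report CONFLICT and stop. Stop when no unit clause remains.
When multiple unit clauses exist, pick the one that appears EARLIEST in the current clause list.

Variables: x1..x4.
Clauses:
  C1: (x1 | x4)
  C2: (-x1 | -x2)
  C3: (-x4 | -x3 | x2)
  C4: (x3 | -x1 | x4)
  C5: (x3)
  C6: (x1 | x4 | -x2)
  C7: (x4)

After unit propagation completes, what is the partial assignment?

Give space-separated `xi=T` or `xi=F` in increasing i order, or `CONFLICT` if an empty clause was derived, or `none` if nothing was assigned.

Answer: x1=F x2=T x3=T x4=T

Derivation:
unit clause [3] forces x3=T; simplify:
  drop -3 from [-4, -3, 2] -> [-4, 2]
  satisfied 2 clause(s); 5 remain; assigned so far: [3]
unit clause [4] forces x4=T; simplify:
  drop -4 from [-4, 2] -> [2]
  satisfied 3 clause(s); 2 remain; assigned so far: [3, 4]
unit clause [2] forces x2=T; simplify:
  drop -2 from [-1, -2] -> [-1]
  satisfied 1 clause(s); 1 remain; assigned so far: [2, 3, 4]
unit clause [-1] forces x1=F; simplify:
  satisfied 1 clause(s); 0 remain; assigned so far: [1, 2, 3, 4]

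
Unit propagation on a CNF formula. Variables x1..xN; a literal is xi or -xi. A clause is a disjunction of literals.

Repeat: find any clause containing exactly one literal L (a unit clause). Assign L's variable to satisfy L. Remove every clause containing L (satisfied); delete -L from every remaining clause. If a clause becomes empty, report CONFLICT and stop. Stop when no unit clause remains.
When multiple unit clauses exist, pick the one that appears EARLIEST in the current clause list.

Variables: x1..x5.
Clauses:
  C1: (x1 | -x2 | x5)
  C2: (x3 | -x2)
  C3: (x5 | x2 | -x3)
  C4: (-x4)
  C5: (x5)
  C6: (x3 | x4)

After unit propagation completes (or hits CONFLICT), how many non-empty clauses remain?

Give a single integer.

Answer: 0

Derivation:
unit clause [-4] forces x4=F; simplify:
  drop 4 from [3, 4] -> [3]
  satisfied 1 clause(s); 5 remain; assigned so far: [4]
unit clause [5] forces x5=T; simplify:
  satisfied 3 clause(s); 2 remain; assigned so far: [4, 5]
unit clause [3] forces x3=T; simplify:
  satisfied 2 clause(s); 0 remain; assigned so far: [3, 4, 5]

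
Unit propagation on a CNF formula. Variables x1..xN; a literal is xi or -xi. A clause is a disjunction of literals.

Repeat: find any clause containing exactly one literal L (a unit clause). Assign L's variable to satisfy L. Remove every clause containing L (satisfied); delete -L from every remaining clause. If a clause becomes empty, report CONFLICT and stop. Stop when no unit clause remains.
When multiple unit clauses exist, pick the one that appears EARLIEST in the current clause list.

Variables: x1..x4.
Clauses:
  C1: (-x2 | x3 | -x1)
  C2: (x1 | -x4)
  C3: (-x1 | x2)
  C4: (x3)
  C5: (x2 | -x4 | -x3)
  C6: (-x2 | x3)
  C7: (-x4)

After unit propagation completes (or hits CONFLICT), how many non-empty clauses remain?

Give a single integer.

Answer: 1

Derivation:
unit clause [3] forces x3=T; simplify:
  drop -3 from [2, -4, -3] -> [2, -4]
  satisfied 3 clause(s); 4 remain; assigned so far: [3]
unit clause [-4] forces x4=F; simplify:
  satisfied 3 clause(s); 1 remain; assigned so far: [3, 4]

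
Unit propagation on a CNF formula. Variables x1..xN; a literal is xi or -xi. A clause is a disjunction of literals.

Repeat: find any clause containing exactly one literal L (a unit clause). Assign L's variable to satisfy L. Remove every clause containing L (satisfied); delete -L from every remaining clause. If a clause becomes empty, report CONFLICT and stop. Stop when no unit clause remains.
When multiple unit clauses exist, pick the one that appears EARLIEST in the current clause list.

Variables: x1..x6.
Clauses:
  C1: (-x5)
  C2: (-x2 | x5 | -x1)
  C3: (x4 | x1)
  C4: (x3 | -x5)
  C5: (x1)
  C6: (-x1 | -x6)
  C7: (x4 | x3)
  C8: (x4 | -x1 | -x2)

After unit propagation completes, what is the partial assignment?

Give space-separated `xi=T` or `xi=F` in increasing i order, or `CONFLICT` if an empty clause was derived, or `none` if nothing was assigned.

Answer: x1=T x2=F x5=F x6=F

Derivation:
unit clause [-5] forces x5=F; simplify:
  drop 5 from [-2, 5, -1] -> [-2, -1]
  satisfied 2 clause(s); 6 remain; assigned so far: [5]
unit clause [1] forces x1=T; simplify:
  drop -1 from [-2, -1] -> [-2]
  drop -1 from [-1, -6] -> [-6]
  drop -1 from [4, -1, -2] -> [4, -2]
  satisfied 2 clause(s); 4 remain; assigned so far: [1, 5]
unit clause [-2] forces x2=F; simplify:
  satisfied 2 clause(s); 2 remain; assigned so far: [1, 2, 5]
unit clause [-6] forces x6=F; simplify:
  satisfied 1 clause(s); 1 remain; assigned so far: [1, 2, 5, 6]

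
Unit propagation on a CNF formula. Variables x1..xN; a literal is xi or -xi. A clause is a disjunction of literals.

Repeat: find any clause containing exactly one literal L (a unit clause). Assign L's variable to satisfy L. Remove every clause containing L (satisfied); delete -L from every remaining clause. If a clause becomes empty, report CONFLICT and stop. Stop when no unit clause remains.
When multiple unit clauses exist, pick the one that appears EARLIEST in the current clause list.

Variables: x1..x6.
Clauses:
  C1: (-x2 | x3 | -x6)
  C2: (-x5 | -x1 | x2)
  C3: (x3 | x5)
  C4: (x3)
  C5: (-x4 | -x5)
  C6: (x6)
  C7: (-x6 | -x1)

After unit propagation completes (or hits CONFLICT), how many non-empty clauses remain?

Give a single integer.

Answer: 1

Derivation:
unit clause [3] forces x3=T; simplify:
  satisfied 3 clause(s); 4 remain; assigned so far: [3]
unit clause [6] forces x6=T; simplify:
  drop -6 from [-6, -1] -> [-1]
  satisfied 1 clause(s); 3 remain; assigned so far: [3, 6]
unit clause [-1] forces x1=F; simplify:
  satisfied 2 clause(s); 1 remain; assigned so far: [1, 3, 6]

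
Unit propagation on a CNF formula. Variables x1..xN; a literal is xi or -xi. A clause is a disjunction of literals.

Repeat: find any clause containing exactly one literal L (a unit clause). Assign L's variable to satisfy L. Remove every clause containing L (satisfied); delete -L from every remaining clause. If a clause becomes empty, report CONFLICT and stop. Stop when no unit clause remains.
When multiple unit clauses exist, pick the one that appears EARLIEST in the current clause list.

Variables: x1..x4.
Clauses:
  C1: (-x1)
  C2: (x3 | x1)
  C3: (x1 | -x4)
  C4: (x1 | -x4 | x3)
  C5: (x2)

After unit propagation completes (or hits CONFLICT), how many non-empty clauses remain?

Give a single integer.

Answer: 0

Derivation:
unit clause [-1] forces x1=F; simplify:
  drop 1 from [3, 1] -> [3]
  drop 1 from [1, -4] -> [-4]
  drop 1 from [1, -4, 3] -> [-4, 3]
  satisfied 1 clause(s); 4 remain; assigned so far: [1]
unit clause [3] forces x3=T; simplify:
  satisfied 2 clause(s); 2 remain; assigned so far: [1, 3]
unit clause [-4] forces x4=F; simplify:
  satisfied 1 clause(s); 1 remain; assigned so far: [1, 3, 4]
unit clause [2] forces x2=T; simplify:
  satisfied 1 clause(s); 0 remain; assigned so far: [1, 2, 3, 4]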